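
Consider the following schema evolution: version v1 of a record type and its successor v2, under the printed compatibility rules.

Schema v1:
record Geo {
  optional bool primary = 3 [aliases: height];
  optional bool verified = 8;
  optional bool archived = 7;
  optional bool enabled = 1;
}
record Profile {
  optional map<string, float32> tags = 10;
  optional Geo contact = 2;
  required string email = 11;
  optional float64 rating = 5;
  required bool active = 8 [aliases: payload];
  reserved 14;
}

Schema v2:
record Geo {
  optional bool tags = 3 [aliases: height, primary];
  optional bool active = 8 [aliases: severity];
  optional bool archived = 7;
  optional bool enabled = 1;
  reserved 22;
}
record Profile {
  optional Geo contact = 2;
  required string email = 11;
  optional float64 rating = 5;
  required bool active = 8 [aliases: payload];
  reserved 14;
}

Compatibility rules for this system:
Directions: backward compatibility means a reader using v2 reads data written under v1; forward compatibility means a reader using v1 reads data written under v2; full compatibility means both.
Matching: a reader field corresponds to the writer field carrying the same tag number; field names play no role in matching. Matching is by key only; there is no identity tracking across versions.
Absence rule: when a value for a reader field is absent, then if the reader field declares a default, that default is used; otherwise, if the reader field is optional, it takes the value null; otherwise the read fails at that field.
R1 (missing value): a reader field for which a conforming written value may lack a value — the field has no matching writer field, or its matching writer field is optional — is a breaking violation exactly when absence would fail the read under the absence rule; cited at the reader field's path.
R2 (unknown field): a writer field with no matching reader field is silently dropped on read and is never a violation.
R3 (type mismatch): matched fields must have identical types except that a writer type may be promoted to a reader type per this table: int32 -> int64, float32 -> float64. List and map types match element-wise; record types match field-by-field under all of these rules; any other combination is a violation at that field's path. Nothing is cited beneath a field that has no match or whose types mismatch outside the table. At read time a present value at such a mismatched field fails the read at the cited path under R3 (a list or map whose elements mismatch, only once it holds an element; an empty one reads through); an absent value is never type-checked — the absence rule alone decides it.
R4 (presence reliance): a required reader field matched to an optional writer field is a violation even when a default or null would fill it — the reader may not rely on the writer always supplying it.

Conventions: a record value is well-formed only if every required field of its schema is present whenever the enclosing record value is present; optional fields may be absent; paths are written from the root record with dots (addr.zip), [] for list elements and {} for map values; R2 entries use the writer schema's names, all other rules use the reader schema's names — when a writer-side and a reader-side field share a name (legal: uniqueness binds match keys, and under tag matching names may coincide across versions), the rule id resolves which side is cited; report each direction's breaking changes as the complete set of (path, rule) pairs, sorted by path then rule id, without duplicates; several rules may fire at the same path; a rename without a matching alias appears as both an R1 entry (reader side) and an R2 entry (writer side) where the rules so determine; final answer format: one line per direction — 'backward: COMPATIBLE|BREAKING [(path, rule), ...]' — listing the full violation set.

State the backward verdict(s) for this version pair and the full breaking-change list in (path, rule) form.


backward: COMPATIBLE []

the writer's type comes first in each Profile pair
backward pass over Profile, reader schema v2, writer schema v1:
  contact <- contact (Geo -> Geo, writer optional)
  email <- email (string -> string, writer required)
  rating <- rating (float64 -> float64, writer optional)
  active <- active (bool -> bool, writer required)
  tags (writer side), unknown to reader
  contact.tags <- contact.primary (bool -> bool, writer optional)
  contact.active <- contact.verified (bool -> bool, writer optional)
  contact.archived <- contact.archived (bool -> bool, writer optional)
  contact.enabled <- contact.enabled (bool -> bool, writer optional)
  nothing fires on Profile: backward is COMPATIBLE
diffs on Profile not affecting the asked answer:
  removed field tags from record Profile -> no rule fires on it in Profile's dialect; the asked verdict holds
  renamed field verified to active in record Geo -> no rule fires on it in Profile's dialect; the asked verdict holds
  renamed field primary to tags in record Geo (alias primary declared on the renamed field) -> no rule fires on it in Profile's dialect; the asked verdict holds


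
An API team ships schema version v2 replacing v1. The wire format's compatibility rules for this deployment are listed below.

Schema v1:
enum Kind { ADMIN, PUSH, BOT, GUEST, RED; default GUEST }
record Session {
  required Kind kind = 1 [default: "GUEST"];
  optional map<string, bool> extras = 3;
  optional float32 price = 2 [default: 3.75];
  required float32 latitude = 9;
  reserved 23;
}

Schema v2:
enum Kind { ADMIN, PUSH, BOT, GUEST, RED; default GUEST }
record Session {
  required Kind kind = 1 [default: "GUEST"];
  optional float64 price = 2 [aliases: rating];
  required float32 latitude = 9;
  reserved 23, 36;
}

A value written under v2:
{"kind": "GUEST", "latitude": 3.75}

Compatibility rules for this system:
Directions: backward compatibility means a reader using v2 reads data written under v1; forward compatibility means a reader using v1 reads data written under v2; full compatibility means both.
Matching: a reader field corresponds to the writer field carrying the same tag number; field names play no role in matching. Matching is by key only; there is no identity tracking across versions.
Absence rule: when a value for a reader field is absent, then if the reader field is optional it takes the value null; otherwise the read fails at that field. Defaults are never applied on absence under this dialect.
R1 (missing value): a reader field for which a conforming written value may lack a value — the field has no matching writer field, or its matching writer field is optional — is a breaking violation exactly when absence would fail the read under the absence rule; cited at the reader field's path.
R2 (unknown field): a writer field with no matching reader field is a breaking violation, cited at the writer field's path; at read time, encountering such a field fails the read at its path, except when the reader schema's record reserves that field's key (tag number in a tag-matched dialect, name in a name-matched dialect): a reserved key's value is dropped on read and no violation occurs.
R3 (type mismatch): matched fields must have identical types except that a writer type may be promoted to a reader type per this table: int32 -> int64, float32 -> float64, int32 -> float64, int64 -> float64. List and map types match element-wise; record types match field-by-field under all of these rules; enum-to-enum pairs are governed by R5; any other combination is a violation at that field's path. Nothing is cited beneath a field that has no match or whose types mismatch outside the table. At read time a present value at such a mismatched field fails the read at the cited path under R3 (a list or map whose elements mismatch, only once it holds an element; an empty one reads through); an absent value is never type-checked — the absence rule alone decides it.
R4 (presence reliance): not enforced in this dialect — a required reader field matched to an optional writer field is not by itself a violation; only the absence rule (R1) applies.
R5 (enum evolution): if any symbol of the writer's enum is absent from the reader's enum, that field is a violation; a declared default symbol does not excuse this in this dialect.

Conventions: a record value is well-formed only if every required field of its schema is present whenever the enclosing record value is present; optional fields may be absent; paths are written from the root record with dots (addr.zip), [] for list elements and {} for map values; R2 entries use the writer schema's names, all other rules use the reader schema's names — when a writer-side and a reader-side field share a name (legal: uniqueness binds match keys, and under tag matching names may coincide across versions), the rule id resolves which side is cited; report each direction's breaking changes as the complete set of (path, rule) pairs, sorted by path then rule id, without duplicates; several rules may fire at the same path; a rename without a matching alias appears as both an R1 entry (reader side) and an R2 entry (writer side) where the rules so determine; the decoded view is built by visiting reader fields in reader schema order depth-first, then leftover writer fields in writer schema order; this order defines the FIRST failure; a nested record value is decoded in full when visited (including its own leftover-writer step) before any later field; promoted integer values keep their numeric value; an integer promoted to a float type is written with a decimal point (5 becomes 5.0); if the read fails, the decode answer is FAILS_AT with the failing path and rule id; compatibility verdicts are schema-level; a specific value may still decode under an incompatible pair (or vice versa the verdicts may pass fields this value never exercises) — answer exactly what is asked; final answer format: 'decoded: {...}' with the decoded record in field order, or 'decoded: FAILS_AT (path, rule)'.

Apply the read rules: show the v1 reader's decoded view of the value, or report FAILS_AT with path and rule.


decoded: {"kind": "GUEST", "extras": null, "price": null, "latitude": 3.75}

arrows below run writer -> reader for Session
decode (reader v1):
  kind := "GUEST"
  extras := null (missing; optional => null)
  price := null (missing; optional => null)
  latitude := 3.75
  => decoded: {"kind": "GUEST", "extras": null, "price": null, "latitude": 3.75}
ruling out the remaining Session differences:
  field price in record Session: type float32 changed to float64 (its default is dropped) -> schema-level compatibility only; this Session value's decode is unchanged
  removed field extras from record Session -> schema-level compatibility only; this Session value's decode is unchanged


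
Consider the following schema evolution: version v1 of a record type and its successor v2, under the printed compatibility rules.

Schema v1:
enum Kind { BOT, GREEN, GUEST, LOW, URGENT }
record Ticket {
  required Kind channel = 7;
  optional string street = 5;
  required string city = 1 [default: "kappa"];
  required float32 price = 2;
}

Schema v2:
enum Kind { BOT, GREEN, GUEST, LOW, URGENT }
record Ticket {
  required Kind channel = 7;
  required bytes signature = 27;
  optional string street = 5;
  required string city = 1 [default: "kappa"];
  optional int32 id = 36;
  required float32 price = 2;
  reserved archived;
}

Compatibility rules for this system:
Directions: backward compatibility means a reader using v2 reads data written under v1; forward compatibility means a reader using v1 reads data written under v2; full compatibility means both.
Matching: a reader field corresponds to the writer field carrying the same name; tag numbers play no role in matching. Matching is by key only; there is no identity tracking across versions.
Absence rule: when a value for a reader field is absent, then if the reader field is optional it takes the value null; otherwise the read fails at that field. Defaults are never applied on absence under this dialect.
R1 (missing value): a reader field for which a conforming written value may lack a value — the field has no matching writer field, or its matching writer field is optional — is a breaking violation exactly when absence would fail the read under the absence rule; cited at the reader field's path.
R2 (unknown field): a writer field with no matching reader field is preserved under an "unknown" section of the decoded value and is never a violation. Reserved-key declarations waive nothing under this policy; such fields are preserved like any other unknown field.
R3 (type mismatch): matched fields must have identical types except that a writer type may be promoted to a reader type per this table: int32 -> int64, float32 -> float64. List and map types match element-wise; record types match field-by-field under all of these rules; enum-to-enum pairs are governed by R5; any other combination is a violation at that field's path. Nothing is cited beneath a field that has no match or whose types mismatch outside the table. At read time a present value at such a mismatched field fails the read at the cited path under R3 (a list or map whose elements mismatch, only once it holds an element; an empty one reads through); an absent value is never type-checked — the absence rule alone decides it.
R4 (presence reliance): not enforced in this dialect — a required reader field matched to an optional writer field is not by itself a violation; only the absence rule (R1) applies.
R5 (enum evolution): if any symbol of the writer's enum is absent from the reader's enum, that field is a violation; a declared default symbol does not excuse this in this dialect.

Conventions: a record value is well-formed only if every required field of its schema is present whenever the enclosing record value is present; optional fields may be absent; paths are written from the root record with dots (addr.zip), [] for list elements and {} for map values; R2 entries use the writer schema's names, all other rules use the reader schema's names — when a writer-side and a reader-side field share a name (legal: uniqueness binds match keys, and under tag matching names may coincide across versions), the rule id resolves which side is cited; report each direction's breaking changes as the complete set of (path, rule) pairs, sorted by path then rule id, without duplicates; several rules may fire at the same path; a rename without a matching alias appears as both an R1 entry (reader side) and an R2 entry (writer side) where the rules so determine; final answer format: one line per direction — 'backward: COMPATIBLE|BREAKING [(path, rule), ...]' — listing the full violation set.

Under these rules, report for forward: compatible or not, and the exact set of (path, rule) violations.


in Ticket below, arrows point writer -> reader
forward on Ticket — v1 reading data written by v2:
  channel <- channel (Kind -> Kind, writer required)
  street <- street (string -> string, writer optional)
  city <- city (string -> string, writer required)
  price <- price (float32 -> float32, writer required)
  writer field signature has no reader counterpart
  writer field id has no reader counterpart
  nothing fires on Ticket: forward is COMPATIBLE
checking off the Ticket differences that do not matter here:
  added field signature to record Ticket: required bytes, tag 27 (in v2 it sits immediately before street) -> matters only for Ticket's backward compatibility — outside the asked direction
  added field id to record Ticket: optional int32, tag 36 (in v2 it sits immediately before price) -> triggers nothing under Ticket's printed rules — same verdict

forward: COMPATIBLE []


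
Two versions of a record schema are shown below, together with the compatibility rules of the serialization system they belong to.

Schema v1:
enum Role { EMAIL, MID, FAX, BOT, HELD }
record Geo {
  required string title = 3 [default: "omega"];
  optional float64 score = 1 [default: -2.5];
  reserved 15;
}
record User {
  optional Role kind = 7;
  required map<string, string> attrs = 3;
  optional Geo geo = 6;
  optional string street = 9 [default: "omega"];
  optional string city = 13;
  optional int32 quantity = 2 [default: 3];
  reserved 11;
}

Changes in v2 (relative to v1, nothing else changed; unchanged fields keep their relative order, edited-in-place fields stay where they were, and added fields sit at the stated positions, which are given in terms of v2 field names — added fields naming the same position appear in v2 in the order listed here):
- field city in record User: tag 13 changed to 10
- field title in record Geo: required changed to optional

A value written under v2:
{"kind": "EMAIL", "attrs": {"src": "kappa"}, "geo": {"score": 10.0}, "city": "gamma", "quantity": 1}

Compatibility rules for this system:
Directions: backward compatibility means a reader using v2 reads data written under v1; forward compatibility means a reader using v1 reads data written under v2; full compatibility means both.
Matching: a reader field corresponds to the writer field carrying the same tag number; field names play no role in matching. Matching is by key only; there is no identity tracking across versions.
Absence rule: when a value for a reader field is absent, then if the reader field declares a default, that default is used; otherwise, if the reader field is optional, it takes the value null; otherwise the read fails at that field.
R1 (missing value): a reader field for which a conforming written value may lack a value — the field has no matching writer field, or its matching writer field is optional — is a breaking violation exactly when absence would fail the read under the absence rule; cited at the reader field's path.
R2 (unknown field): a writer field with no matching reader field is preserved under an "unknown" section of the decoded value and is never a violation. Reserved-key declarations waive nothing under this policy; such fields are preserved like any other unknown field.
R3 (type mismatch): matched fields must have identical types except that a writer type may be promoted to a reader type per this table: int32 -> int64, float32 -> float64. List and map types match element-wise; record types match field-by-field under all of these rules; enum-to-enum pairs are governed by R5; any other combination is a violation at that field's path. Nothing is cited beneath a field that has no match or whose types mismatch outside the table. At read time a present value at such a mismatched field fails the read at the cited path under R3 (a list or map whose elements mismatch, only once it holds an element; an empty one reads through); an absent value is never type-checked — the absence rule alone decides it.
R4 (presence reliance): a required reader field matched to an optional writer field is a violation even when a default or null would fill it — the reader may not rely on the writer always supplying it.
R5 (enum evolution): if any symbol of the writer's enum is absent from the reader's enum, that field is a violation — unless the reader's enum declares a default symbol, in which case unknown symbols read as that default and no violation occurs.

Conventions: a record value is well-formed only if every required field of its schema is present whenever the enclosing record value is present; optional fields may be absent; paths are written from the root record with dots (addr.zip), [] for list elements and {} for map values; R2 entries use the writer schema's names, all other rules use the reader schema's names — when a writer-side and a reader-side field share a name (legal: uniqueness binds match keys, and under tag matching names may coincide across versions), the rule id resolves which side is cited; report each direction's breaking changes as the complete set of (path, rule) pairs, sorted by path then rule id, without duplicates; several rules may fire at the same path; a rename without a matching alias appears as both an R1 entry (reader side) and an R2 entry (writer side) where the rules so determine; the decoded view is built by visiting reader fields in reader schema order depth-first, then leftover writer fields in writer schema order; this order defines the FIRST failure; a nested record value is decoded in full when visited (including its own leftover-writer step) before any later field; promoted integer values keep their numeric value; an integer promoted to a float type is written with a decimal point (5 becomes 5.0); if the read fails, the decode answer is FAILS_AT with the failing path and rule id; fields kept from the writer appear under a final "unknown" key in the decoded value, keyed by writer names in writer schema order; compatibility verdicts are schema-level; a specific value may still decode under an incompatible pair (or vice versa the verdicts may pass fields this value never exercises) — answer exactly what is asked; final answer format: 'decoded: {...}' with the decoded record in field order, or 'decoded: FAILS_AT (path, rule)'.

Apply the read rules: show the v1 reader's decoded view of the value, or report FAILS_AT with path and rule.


arrows below run writer -> reader for User
decoding the User value with the v1 reader:
  kind := "EMAIL"
  attrs := {"src": "kappa"}
  geo.title := "omega" (absent -> default)
  geo.score := 10.0
  street := "omega" (absent -> default)
  city := null (absent, optional -> null)
  quantity := 1
  writer city: kept under "unknown"
  => decoded: {"kind": "EMAIL", "attrs": {"src": "kappa"}, "geo": {"title": "omega", "score": 10.0}, "street": "omega", "city": null, "quantity": 1, "unknown": {"city": "gamma"}}
checking off the User differences that do not matter here:
  field title in record Geo: required changed to optional -> affects the rule determinations only; this particular User value decodes identically

decoded: {"kind": "EMAIL", "attrs": {"src": "kappa"}, "geo": {"title": "omega", "score": 10.0}, "street": "omega", "city": null, "quantity": 1, "unknown": {"city": "gamma"}}


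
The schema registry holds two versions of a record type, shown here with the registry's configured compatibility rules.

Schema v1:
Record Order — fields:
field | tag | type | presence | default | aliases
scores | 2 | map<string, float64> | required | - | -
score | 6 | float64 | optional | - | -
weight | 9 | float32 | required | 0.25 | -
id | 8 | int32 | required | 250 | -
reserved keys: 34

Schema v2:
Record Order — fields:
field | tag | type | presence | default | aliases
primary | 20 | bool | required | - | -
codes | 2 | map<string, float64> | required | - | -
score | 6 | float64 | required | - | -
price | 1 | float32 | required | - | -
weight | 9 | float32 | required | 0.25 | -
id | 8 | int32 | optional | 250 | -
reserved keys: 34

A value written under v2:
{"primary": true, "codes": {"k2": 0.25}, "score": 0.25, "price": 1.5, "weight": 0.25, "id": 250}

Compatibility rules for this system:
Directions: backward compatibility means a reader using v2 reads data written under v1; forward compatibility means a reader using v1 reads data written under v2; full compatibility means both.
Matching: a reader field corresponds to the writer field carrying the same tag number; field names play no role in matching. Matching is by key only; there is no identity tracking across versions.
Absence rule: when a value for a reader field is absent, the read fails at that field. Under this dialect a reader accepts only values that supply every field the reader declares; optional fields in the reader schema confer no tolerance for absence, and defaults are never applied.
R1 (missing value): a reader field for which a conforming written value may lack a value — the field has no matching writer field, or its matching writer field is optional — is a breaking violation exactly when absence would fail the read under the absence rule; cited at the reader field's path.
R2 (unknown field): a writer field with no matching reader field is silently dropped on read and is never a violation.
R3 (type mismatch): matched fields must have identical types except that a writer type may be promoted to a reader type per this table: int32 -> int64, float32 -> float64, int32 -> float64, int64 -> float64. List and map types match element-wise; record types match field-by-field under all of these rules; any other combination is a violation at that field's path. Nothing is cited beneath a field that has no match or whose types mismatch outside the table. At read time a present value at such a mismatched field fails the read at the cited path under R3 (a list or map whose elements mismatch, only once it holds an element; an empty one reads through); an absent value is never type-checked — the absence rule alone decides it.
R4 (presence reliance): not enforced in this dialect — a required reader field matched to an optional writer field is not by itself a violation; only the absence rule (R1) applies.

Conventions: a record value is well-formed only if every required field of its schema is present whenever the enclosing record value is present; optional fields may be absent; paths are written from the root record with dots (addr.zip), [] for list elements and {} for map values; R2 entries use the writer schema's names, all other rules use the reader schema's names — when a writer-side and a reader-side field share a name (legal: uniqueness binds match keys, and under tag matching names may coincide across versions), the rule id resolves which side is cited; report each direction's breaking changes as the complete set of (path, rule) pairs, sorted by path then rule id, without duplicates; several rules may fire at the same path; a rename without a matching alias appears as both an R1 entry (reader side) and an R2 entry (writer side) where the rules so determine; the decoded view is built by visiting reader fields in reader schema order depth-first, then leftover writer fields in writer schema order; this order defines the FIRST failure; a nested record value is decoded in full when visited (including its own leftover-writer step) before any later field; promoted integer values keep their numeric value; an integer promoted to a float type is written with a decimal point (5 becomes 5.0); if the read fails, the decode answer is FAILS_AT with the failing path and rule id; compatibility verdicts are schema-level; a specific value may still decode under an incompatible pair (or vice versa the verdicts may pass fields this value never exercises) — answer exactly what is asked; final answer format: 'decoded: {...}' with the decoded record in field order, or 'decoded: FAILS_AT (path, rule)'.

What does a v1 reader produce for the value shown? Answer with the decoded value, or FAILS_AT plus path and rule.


in Order below, arrows point writer -> reader
decode walk for Order under reader schema v1:
  scores := {"k2": 0.25} (from writer codes)
  score := 0.25
  weight := 0.25
  id := 250
  writer primary: unmatched, discarded
  writer price: unmatched, discarded
  => decoded: {"scores": {"k2": 0.25}, "score": 0.25, "weight": 0.25, "id": 250}
remaining Order differences; none change what is asked:
  renamed field scores to codes in record Order -> inert under this dialect — no rule fires on Order and the result does not move
  added field primary to record Order: required bool, tag 20 (in v2 it sits immediately before codes) -> shifts the Order verdicts, not this decode
  field score in record Order: optional changed to required -> shifts the Order verdicts, not this decode
  added field price to record Order: required float32, tag 1 (in v2 it sits immediately before weight) -> shifts the Order verdicts, not this decode
  field id in record Order: required changed to optional -> shifts the Order verdicts, not this decode

decoded: {"scores": {"k2": 0.25}, "score": 0.25, "weight": 0.25, "id": 250}


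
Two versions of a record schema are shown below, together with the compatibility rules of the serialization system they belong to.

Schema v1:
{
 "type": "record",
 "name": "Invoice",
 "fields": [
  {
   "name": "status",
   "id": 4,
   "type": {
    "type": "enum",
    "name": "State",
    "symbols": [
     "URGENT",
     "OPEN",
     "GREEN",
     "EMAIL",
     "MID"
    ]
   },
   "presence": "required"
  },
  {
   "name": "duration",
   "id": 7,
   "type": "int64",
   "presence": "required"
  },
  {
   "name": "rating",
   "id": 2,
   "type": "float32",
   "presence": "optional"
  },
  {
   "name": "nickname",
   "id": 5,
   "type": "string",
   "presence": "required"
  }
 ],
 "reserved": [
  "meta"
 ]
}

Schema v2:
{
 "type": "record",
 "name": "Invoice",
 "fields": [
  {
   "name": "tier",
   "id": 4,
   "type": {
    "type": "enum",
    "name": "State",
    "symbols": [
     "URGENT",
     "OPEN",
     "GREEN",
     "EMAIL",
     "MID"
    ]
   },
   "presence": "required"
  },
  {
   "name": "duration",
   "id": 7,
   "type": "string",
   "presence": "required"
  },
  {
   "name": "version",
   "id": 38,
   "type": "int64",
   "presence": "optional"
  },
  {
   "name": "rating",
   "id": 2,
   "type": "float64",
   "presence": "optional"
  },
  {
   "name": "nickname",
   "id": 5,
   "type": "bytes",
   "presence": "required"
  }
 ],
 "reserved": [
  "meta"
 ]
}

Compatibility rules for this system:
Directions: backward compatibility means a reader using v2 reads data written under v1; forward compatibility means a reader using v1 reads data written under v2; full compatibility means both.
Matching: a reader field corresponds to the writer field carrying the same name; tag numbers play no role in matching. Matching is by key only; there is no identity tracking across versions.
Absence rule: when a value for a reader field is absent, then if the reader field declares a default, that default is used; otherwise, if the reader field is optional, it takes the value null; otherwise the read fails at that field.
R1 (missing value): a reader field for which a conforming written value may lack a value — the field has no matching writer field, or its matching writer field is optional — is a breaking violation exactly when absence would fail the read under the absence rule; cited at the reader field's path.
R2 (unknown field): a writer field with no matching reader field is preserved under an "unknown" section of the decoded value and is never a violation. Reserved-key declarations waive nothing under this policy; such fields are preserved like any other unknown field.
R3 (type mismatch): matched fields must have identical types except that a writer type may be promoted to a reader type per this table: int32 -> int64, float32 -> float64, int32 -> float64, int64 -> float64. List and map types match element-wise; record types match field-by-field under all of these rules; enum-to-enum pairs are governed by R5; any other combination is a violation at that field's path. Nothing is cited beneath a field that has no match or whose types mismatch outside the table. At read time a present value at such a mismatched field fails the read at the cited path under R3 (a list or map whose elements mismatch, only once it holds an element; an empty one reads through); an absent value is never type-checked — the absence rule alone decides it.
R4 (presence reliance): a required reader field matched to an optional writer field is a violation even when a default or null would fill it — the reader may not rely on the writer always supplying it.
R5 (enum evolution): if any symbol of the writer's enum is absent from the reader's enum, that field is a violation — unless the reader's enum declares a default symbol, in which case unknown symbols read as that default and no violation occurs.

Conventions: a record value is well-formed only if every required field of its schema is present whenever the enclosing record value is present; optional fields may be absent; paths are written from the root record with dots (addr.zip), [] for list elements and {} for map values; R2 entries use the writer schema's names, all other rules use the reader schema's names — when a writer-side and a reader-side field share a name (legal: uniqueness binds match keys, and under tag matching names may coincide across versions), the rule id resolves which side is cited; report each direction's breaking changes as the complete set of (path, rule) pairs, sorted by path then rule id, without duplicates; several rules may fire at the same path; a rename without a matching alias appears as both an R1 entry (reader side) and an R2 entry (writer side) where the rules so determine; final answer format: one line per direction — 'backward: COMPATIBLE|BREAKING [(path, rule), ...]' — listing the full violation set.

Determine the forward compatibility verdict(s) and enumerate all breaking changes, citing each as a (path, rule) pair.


arrows below run writer -> reader for Invoice
forward pass over Invoice, reader schema v1, writer schema v2:
  status has no writer counterpart
  writer required, string -> int64: reader duration maps from writer duration
  writer optional, float64 -> float32: reader rating maps from writer rating
  writer required, bytes -> string: reader nickname maps from writer nickname
  tier (writer side), unknown to reader
  version (writer side), unknown to reader
  R3 fires at duration
  R3 fires at nickname
  R3 fires at rating
  R1 fires at status
  => forward verdict for Invoice: BREAKING, 4 violation(s)
checking off the Invoice differences that do not matter here:
  added field version to record Invoice: optional int64, tag 38 (in v2 it sits immediately before rating) -> triggers nothing under Invoice's printed rules — same verdict

forward: BREAKING [(duration, R3), (nickname, R3), (rating, R3), (status, R1)]


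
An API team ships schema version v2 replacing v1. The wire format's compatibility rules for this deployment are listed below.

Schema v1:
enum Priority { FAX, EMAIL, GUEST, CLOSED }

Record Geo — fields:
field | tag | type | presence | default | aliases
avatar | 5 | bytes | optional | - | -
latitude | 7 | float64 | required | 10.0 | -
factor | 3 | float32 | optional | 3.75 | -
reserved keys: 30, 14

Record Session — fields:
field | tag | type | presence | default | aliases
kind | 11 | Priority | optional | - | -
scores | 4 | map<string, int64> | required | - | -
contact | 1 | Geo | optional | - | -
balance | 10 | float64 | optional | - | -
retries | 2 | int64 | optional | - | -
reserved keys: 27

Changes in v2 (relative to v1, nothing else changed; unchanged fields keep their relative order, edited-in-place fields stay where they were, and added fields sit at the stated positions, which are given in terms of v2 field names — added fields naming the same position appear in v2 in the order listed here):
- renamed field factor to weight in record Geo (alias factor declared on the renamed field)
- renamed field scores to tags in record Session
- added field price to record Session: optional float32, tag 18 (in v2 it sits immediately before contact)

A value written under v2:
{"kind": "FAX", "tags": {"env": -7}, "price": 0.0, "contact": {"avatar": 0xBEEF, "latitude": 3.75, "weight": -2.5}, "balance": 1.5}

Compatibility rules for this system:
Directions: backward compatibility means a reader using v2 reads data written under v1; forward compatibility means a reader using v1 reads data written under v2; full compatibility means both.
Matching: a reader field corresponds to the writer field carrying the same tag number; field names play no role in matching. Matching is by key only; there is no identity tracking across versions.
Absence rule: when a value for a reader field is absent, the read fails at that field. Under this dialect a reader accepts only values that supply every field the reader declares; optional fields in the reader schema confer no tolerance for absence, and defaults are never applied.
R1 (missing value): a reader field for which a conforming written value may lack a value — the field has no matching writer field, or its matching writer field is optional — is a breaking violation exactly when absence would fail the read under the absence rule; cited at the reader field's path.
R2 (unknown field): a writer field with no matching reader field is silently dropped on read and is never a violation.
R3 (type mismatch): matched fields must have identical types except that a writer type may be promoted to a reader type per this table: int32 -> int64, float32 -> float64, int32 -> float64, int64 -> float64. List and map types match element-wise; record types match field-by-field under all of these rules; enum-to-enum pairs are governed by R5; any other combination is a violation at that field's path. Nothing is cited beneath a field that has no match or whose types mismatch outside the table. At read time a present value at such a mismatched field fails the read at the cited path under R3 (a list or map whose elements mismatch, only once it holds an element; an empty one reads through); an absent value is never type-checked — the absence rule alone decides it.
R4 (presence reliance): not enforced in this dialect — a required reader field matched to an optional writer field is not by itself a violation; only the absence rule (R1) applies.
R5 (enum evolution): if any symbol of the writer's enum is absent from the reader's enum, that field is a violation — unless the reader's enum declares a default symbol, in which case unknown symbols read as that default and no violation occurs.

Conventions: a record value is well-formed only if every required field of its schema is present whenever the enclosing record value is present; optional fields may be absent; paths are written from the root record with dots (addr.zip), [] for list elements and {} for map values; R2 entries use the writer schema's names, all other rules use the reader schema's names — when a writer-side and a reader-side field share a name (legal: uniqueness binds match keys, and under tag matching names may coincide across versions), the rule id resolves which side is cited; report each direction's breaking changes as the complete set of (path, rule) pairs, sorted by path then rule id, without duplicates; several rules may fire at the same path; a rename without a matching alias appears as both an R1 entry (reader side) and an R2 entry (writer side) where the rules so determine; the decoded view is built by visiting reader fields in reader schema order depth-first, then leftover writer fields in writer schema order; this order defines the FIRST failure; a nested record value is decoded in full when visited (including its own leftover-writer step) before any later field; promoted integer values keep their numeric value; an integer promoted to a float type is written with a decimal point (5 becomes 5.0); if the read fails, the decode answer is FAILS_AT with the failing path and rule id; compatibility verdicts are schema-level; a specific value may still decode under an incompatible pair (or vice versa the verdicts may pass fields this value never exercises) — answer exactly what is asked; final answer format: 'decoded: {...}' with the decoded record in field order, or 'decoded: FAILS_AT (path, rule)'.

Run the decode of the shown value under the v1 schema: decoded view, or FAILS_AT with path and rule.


decoded: FAILS_AT (retries, R1)

the writer's type comes first in each Session pair
decode (reader v1):
  kind := "FAX"
  scores := {"env": -7} (from writer tags)
  contact.avatar := 0xBEEF
  contact.latitude := 3.75
  contact.factor := -2.5 (from writer weight)
  balance := 1.5
  read fails at retries under R1 (no fill)
  => FAILS_AT (retries, R1)
diffs on Session not affecting the asked answer:
  renamed field factor to weight in record Geo (alias factor declared on the renamed field) -> matters for Session compatibility verdicts, not for this value's decode
  renamed field scores to tags in record Session -> no rule fires on it and the decoded Session view is identical with or without it
  added field price to record Session: optional float32, tag 18 (in v2 it sits immediately before contact) -> matters for Session compatibility verdicts, not for this value's decode


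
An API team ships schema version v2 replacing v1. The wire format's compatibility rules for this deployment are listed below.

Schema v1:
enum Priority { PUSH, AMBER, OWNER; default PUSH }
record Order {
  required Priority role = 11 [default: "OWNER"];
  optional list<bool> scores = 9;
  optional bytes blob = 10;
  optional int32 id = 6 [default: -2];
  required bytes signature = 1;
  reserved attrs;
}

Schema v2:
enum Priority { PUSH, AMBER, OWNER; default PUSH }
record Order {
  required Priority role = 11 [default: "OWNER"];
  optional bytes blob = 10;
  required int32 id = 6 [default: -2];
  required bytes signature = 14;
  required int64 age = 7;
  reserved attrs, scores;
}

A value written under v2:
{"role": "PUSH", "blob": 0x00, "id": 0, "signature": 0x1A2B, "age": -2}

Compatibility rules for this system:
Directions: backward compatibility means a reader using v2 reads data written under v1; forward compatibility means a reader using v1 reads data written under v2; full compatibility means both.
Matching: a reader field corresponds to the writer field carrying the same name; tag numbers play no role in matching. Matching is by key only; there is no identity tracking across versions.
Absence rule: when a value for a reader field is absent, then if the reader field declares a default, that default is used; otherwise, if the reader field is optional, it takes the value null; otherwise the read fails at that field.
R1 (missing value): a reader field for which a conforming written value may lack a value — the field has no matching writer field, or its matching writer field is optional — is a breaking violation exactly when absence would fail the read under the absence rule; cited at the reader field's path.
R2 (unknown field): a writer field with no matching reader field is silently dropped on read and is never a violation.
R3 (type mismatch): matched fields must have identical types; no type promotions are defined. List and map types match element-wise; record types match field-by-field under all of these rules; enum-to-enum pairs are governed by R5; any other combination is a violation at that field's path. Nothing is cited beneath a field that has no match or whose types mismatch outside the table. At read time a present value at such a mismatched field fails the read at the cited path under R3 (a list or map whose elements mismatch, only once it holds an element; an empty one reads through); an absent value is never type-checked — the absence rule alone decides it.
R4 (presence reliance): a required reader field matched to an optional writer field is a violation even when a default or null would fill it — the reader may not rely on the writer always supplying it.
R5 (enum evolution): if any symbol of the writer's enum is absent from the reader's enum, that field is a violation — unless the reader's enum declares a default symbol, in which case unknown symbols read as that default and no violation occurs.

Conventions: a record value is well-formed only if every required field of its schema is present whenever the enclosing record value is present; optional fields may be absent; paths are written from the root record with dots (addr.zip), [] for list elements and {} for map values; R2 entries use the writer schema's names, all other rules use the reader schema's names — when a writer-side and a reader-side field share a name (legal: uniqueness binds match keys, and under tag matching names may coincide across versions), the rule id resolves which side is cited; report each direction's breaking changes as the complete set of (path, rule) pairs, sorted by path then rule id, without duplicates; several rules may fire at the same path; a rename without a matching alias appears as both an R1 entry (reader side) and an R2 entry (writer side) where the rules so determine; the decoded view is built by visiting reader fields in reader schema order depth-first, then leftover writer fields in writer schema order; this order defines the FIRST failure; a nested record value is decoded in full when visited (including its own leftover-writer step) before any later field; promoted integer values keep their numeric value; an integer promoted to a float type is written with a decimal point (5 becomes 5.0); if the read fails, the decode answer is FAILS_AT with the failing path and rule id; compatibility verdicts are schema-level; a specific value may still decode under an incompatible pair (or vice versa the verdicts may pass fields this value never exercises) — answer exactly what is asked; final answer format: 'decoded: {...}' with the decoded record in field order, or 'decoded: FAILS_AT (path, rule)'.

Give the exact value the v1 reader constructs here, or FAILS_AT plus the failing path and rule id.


in Order below, arrows point writer -> reader
migrating the Order value to v1:
  role := "PUSH"
  scores := null (not supplied -> null)
  blob := 0x00
  id := 0
  signature := 0x1A2B
  writer age: unmatched, discarded
  => decoded: {"role": "PUSH", "scores": null, "blob": 0x00, "id": 0, "signature": 0x1A2B}
checking off the Order differences that do not matter here:
  removed field scores from record Order (its key "scores" joins the reserved list) -> no rule fires on it and the decoded Order view is identical with or without it
  field signature in record Order: tag 1 changed to 14 -> no rule fires on it and the decoded Order view is identical with or without it
  added field age to record Order: required int64, tag 7 (in v2 it sits last) -> shifts the Order verdicts, not this decode
  field id in record Order: optional changed to required -> shifts the Order verdicts, not this decode

decoded: {"role": "PUSH", "scores": null, "blob": 0x00, "id": 0, "signature": 0x1A2B}
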